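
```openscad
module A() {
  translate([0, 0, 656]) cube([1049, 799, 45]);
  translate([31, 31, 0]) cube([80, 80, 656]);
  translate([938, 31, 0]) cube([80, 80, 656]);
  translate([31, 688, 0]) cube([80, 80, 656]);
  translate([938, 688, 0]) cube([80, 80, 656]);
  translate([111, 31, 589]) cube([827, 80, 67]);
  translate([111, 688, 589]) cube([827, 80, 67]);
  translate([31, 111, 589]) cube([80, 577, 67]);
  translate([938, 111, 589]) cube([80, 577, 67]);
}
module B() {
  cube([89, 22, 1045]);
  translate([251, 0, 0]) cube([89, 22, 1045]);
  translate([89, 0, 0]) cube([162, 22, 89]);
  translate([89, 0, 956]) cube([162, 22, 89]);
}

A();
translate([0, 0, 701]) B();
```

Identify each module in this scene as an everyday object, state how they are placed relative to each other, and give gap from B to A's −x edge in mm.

The picture frame's min-x is at 0; the table's min-x is 0; gap = 0 mm.

A is a table. B is a picture frame. The picture frame is on top of the table. The gap from the picture frame to the table's −x edge is 0 mm.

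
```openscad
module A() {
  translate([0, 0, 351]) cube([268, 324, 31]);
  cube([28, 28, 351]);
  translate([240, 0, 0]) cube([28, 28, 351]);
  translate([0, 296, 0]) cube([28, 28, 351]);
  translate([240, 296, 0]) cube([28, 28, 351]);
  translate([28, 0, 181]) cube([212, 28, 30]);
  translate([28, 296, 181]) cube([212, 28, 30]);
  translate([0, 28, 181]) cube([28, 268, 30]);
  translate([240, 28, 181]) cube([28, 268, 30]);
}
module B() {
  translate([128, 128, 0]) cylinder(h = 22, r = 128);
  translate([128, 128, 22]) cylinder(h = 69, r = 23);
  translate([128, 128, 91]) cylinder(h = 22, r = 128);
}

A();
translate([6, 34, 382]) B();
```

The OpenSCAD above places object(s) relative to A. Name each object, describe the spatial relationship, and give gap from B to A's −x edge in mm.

A is a stool. B is a spool. The spool is on top of the stool, centred. The gap from the spool to the stool's −x edge is 6 mm.

The spool's min-x is at 6; the stool's min-x is 0; gap = 6 mm.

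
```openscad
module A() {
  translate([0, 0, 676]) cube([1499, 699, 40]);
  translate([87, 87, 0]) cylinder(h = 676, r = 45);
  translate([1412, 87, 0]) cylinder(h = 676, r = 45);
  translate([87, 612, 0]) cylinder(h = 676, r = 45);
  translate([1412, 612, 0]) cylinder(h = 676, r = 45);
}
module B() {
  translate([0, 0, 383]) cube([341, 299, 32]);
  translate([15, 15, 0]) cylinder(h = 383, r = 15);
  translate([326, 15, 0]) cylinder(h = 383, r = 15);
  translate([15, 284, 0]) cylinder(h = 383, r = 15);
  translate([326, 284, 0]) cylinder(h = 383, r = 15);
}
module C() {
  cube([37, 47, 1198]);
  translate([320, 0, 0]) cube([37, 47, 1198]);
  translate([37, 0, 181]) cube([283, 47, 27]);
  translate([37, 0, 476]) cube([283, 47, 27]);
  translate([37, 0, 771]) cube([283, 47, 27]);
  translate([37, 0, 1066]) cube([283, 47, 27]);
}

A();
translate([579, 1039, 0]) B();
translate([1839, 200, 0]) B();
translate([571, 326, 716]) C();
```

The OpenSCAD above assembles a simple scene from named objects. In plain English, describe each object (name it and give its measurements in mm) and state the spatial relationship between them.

A is a table with a 1499×699 mm rectangular top, 40 mm thick, top surface at z = 716 mm, supported by four round legs of 90 mm diameter, each leg's bounding box inset 42 mm from the nearest pair of top edges, running from the floor.

B is a four-legged stool. The seat is 341×299 mm, 32 mm thick, top at z = 415 mm. It stands on four round legs, each 30 mm in diameter, from z = 0 to the seat underside, each leg's axis is inset half a diameter from the nearest pair of seat edges (so the leg's bounding box is flush with the corner).

C is a wooden ladder with two side rails of 37×47 mm section and 1198 mm height, set 357 mm apart overall. Between them run 4 rectangular rungs (47 mm deep, 27 mm thick), front faces flush with the rails' −y face. The bottom of the first rung is 181 mm above the floor and each subsequent rung is 295 mm higher than the one below.

Two stools sit around the table at the +y, +x sides. The ladder is on top of the table, centred.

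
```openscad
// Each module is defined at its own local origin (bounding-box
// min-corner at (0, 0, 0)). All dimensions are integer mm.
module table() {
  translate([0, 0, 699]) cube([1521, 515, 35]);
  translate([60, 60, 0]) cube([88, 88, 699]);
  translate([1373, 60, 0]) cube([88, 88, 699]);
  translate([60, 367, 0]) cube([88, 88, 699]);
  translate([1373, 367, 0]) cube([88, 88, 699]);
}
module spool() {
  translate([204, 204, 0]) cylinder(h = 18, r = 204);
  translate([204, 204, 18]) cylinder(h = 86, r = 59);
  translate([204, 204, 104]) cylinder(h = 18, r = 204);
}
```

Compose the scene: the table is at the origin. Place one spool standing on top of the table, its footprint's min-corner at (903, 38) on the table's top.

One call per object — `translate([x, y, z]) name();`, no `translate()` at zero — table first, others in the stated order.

table();
translate([903, 38, 734]) spool();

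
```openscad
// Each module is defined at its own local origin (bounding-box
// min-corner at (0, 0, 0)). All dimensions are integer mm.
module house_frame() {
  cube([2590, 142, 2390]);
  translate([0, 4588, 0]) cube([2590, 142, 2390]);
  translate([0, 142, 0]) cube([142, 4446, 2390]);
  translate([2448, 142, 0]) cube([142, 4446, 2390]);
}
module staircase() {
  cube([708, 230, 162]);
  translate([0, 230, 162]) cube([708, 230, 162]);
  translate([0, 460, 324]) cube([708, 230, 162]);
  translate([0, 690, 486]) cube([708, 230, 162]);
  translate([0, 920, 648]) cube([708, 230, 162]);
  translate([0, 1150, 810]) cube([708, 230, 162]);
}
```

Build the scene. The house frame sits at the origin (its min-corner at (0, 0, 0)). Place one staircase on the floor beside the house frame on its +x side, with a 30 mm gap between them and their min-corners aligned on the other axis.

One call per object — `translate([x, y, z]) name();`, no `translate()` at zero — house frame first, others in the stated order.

house_frame();
translate([2620, 0, 0]) staircase();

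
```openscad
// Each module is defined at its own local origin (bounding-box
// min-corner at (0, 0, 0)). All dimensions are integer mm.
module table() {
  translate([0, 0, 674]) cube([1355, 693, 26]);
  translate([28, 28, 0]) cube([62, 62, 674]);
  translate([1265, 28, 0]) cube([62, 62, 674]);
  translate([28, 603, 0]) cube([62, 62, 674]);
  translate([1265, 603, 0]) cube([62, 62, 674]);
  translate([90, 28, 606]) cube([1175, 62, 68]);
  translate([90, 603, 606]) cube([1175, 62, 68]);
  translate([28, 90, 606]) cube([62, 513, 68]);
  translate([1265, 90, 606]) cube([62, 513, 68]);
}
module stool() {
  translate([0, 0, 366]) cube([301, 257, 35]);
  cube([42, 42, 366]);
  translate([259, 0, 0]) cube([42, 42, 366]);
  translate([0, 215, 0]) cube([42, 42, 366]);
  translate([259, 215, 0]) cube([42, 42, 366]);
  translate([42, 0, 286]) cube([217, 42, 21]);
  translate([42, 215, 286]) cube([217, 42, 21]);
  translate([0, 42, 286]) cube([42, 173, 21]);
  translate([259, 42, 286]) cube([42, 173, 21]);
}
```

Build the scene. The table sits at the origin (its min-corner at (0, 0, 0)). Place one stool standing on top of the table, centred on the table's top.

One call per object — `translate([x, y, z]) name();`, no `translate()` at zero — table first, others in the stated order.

table();
translate([527, 218, 700]) stool();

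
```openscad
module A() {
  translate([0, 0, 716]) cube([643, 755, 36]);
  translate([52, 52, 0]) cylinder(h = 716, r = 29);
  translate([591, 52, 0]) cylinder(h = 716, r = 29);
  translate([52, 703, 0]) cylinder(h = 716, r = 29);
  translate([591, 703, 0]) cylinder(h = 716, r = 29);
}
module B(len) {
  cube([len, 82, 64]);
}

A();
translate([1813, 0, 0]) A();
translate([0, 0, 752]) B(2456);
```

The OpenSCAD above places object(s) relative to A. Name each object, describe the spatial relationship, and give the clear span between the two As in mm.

Second table starts at x = 1813; first ends at x = 643; clear span = 1813 − 643 = 1170 mm.

A is a table. B is a beam. A beam spans the tops of two tables. The clear span between the two tables is 1170 mm.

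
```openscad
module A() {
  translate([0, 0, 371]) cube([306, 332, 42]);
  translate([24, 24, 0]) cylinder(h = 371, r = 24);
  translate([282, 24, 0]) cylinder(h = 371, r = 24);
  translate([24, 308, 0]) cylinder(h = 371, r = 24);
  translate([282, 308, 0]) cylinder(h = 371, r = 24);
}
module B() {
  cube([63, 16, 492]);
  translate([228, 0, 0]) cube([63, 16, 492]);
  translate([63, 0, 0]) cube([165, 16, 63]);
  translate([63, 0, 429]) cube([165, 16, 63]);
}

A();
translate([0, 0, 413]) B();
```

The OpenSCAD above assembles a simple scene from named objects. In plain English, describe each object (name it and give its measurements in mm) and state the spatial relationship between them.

A is a simple wooden stool: a rectangular seat 306 mm (x) by 332 mm (y), 42 mm thick, top face at z = 413 mm, on four round legs, each 48 mm in diameter. The legs rest on z = 0, each leg's axis is inset half a diameter from the nearest pair of seat edges (so the leg's bounding box is flush with the corner).

B is a rectangular picture frame lying in the x–z plane (depth along y). The opening is 165 mm wide (x) by 366 mm tall (z), surrounded by a border 63 mm wide on all four sides. The frame is 16 mm deep and is made of two full-height vertical stiles with two horizontal rails fitted between them.

The picture frame is on top of the stool.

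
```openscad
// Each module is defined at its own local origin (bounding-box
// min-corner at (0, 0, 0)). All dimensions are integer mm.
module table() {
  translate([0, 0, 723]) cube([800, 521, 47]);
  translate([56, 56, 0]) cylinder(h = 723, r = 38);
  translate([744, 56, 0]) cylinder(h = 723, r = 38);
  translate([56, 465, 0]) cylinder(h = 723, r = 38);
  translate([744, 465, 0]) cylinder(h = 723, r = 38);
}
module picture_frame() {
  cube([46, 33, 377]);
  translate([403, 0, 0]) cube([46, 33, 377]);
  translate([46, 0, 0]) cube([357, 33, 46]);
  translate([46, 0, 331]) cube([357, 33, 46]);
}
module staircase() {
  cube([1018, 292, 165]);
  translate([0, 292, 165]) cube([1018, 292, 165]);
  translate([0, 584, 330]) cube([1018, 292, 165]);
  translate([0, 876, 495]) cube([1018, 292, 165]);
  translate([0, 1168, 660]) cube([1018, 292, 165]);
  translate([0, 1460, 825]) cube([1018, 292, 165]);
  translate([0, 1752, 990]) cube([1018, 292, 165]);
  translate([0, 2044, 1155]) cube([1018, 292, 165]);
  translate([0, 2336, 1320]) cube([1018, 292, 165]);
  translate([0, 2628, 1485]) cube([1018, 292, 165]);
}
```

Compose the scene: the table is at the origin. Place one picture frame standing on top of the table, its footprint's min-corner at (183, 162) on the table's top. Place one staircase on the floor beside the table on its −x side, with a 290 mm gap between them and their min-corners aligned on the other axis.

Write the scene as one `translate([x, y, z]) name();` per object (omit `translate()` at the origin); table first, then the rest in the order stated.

table();
translate([183, 162, 770]) picture_frame();
translate([-1308, 0, 0]) staircase();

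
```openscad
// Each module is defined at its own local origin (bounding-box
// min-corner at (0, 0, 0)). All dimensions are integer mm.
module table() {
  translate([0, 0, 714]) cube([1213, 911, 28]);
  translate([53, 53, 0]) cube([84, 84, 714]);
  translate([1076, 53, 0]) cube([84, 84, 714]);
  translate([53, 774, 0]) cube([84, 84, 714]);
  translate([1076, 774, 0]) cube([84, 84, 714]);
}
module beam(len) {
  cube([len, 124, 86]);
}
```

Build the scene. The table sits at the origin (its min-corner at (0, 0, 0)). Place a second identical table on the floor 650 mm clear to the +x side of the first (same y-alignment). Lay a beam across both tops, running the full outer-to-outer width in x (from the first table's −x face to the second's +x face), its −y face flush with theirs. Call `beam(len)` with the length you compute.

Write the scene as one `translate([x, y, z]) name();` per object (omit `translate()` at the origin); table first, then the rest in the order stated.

table();
translate([1863, 0, 0]) table();
translate([0, 0, 742]) beam(3076);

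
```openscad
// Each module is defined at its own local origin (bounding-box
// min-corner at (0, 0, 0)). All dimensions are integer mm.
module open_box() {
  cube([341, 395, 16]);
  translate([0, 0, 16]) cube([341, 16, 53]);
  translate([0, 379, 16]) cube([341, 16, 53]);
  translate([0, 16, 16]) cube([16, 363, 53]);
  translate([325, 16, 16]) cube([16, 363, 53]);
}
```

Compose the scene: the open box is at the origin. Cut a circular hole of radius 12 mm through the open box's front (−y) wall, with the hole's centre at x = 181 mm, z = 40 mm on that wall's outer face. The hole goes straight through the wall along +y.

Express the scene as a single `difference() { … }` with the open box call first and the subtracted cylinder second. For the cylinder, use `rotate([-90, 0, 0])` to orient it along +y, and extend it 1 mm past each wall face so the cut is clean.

difference() {
  open_box();
  translate([181, -1, 40]) rotate([-90, 0, 0]) cylinder(h = 18, r = 12);
}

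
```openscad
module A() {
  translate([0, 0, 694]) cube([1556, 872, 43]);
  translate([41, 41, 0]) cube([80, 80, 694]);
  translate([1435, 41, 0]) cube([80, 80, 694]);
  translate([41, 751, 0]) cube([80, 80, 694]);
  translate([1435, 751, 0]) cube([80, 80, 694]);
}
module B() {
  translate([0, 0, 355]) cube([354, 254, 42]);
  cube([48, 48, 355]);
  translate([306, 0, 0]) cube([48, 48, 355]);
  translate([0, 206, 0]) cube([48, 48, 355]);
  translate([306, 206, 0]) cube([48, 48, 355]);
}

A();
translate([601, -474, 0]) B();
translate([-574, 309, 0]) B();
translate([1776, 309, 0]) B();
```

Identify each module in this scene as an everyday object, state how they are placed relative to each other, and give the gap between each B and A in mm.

Each stool's nearest face is 220 mm from the table's bounding box.

A is a table. B is a stool. Three stools sit around the table at the −y, −x, +x sides. The gap between each stool and the table is 220 mm.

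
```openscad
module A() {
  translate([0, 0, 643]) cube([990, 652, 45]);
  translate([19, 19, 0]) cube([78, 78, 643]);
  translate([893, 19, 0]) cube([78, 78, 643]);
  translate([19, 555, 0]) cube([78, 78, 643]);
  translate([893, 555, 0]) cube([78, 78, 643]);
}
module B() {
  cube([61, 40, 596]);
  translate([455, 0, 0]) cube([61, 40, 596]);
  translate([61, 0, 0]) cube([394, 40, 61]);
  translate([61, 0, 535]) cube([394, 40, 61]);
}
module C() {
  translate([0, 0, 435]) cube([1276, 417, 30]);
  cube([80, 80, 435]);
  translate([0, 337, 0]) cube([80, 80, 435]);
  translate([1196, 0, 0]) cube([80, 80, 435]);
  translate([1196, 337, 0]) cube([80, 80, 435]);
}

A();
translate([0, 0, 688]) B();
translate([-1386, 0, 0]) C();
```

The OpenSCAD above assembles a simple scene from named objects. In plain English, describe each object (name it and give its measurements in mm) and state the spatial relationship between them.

A is a table: top 990 mm (x) × 652 mm (y), 45 mm thick, upper face at z = 688 mm, on four 78×78 mm square legs, each inset 19 mm from the nearest pair of top edges, running from z = 0 to the bottom of the top.

B is a picture frame with a 394×474 mm rectangular opening (x by z) and a uniform 61 mm border on every side. Frame depth is 40 mm along y. It is built from two vertical stiles running the full outside height and two horizontal rails spanning the gap between the stiles.

C is a bench: a 1276×417 mm seat slab, 30 mm thick, top at z = 465 mm, on four 80×80 mm square legs flush with the seat corners and standing on z = 0.

The picture frame is on top of the table. The bench is on the floor beside the table on its −x side.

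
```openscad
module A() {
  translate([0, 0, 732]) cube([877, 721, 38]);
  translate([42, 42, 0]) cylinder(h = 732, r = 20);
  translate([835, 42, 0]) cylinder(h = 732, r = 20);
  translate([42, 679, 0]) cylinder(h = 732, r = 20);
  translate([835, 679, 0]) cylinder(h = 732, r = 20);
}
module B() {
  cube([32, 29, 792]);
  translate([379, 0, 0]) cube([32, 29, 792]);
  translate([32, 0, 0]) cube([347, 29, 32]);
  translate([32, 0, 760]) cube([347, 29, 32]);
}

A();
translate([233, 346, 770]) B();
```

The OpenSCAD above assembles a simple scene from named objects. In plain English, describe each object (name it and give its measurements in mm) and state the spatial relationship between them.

A is a rectangular dining table. The top is 877×721×38 mm with its upper surface at z = 770 mm. It stands on four round legs of 40 mm diameter, each leg's bounding box inset 22 mm from the nearest pair of top edges, running from the floor to the underside of the top.

B is a rectangular picture frame lying in the x–z plane (depth along y). The opening is 347 mm wide (x) by 728 mm tall (z), surrounded by a border 32 mm wide on all four sides. The frame is 29 mm deep and is made of two full-height vertical stiles with two horizontal rails fitted between them.

The picture frame is on top of the table, centred.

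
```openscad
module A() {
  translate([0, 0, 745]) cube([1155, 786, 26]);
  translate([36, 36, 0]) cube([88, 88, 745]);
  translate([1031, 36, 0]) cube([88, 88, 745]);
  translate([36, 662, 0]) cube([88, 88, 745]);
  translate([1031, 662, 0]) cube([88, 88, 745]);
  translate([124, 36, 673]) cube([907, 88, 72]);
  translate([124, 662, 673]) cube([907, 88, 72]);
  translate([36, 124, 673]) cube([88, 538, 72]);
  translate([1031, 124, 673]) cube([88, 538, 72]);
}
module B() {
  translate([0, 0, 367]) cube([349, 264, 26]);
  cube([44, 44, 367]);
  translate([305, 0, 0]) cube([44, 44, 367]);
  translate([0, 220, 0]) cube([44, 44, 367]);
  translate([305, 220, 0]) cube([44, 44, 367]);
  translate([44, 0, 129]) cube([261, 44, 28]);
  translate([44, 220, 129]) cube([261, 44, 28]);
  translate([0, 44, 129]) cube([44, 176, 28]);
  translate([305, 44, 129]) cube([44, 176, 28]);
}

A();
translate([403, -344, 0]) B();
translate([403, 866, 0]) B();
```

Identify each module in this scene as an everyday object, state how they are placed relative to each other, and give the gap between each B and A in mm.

Each stool's nearest face is 80 mm from the table's bounding box.

A is a table. B is a stool. Two stools sit around the table at the −y, +y sides. The gap between each stool and the table is 80 mm.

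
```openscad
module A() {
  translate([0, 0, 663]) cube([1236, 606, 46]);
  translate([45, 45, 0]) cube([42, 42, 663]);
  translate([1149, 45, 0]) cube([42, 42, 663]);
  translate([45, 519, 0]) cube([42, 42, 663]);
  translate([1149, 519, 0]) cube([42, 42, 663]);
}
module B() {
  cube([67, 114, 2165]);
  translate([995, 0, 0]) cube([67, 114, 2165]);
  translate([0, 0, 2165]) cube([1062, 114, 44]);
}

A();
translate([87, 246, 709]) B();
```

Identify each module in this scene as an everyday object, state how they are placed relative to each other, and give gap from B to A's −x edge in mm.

The door frame's min-x is at 87; the table's min-x is 0; gap = 87 mm.

A is a table. B is a door frame. The door frame is on top of the table, centred. The gap from the door frame to the table's −x edge is 87 mm.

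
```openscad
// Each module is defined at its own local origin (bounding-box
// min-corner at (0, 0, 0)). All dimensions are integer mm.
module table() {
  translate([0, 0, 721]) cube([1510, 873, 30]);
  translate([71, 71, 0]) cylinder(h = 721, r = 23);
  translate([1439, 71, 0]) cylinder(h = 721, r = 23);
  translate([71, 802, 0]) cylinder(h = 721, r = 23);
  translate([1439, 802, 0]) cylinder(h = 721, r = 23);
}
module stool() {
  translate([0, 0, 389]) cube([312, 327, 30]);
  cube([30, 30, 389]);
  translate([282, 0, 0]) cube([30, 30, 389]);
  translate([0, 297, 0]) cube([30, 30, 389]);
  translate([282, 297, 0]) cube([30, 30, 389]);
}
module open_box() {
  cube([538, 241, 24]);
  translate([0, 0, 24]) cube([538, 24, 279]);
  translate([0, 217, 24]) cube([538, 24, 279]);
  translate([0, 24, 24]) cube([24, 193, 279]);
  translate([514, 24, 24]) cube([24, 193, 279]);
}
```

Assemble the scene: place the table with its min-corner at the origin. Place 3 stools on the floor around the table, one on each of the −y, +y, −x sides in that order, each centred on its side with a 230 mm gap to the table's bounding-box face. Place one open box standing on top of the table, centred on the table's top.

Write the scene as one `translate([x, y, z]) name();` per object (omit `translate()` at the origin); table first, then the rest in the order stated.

table();
translate([599, -557, 0]) stool();
translate([599, 1103, 0]) stool();
translate([-542, 273, 0]) stool();
translate([486, 316, 751]) open_box();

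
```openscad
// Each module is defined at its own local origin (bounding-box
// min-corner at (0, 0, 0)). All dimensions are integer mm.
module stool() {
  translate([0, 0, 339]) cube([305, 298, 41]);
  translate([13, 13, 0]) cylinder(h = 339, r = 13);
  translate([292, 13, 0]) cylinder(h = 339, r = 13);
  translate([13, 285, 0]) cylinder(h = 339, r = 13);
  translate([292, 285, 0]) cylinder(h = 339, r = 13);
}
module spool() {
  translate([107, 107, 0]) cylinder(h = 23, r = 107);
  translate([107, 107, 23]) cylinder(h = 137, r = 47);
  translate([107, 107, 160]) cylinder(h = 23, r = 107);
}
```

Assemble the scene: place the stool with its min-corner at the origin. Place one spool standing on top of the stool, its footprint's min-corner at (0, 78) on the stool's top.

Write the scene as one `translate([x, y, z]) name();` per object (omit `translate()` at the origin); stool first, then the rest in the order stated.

stool();
translate([0, 78, 380]) spool();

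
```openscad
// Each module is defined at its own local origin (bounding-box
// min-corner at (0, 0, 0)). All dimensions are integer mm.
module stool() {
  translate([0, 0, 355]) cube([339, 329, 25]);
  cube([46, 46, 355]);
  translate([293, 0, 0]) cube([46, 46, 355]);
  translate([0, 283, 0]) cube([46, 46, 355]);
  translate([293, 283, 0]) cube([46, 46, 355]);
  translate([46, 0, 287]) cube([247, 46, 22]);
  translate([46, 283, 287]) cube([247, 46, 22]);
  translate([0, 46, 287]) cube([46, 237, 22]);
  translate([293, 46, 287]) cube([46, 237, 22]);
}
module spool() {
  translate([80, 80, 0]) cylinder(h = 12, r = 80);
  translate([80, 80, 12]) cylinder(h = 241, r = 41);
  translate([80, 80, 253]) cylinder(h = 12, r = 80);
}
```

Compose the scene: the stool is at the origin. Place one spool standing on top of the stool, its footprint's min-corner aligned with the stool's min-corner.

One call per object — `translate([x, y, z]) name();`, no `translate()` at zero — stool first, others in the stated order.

stool();
translate([0, 0, 380]) spool();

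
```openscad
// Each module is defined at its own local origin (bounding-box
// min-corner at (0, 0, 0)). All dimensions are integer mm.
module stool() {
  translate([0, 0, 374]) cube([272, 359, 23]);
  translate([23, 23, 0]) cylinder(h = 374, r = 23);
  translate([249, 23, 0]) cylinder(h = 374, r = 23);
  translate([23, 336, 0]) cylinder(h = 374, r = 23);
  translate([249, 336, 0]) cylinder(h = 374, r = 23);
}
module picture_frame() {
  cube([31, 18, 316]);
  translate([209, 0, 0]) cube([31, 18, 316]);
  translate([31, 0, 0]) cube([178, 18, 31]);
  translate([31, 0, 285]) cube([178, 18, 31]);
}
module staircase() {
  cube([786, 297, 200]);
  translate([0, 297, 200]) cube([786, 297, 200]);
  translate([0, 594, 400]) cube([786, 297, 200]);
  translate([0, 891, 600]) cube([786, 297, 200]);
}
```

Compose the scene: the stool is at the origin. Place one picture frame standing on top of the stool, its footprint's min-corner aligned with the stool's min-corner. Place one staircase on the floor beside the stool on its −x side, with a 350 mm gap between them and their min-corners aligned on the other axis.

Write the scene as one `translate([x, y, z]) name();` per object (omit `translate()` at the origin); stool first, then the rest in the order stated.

stool();
translate([0, 0, 397]) picture_frame();
translate([-1136, 0, 0]) staircase();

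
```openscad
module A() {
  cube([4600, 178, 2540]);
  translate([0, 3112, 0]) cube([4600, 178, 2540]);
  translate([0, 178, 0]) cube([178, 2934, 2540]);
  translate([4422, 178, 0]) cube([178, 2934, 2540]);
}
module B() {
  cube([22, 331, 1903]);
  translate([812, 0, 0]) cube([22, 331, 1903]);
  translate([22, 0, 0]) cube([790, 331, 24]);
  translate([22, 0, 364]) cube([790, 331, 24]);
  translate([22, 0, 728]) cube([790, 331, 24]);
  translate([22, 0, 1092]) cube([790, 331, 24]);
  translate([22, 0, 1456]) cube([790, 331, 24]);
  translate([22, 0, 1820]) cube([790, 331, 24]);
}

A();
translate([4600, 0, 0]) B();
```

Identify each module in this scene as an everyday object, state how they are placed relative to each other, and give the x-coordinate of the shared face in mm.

The house frame's +x face and the bookshelf's −x face are both at x = 4600 mm.

A is a house frame. B is a bookshelf. The bookshelf is against the house frame's +x side, with their −y faces flush. The x-coordinate of the shared face is 4600 mm.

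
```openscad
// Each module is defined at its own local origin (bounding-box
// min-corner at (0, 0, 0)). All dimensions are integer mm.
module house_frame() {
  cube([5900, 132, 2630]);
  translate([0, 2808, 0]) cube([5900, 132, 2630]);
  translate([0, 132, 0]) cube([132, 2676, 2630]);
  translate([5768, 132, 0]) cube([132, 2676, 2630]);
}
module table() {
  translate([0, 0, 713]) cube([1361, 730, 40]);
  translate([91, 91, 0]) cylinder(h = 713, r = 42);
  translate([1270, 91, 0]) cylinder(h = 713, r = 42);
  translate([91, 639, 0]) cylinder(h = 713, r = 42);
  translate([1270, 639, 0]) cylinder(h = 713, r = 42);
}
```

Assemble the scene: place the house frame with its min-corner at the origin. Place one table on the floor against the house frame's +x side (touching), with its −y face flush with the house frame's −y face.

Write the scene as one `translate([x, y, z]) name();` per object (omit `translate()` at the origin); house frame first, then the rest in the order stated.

house_frame();
translate([5900, 0, 0]) table();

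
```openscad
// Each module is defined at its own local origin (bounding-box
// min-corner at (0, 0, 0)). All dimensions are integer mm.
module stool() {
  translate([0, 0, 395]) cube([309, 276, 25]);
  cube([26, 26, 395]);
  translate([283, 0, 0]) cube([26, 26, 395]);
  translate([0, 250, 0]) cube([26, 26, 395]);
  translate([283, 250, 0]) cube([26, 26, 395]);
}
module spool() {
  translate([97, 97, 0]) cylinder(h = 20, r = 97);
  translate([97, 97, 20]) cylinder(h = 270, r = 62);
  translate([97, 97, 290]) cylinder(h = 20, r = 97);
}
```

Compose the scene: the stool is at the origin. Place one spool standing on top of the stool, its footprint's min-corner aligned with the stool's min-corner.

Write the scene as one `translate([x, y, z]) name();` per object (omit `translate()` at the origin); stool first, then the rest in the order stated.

stool();
translate([0, 0, 420]) spool();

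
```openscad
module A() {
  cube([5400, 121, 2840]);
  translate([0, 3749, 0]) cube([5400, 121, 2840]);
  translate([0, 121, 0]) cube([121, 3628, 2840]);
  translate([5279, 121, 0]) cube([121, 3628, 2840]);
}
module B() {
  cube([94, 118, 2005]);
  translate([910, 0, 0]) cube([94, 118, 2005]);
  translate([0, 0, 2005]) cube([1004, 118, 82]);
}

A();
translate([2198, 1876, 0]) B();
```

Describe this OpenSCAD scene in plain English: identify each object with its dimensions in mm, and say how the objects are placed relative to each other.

A is a box-shaped house frame (walls only): outside footprint 5400×3870 mm, wall height 2840 mm, wall thickness 121 mm. The two y-facing walls run the full x-width; the two x-facing walls fit between the inner faces of the y-facing walls.

B is a door frame. The clear opening is 816 mm wide and 2005 mm high. Two 94 mm wide jambs, 118 mm deep, stand either side of the opening from the floor to the top of the opening. A 82 mm thick head sits across the top of both jambs, spanning the full outside width of the frame.

The door frame sits inside the house frame, centred.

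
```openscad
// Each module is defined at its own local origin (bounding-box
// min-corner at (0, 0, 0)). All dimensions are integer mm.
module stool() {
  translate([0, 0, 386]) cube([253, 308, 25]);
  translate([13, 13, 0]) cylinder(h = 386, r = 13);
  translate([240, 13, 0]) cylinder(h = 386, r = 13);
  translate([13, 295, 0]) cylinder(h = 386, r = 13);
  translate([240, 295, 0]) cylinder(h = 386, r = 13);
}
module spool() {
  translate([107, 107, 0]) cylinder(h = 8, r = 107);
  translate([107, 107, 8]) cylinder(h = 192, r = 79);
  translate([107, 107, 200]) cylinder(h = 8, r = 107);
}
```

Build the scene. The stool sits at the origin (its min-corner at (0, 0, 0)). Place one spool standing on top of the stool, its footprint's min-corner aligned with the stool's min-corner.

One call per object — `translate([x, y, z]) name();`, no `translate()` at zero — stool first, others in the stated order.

stool();
translate([0, 0, 411]) spool();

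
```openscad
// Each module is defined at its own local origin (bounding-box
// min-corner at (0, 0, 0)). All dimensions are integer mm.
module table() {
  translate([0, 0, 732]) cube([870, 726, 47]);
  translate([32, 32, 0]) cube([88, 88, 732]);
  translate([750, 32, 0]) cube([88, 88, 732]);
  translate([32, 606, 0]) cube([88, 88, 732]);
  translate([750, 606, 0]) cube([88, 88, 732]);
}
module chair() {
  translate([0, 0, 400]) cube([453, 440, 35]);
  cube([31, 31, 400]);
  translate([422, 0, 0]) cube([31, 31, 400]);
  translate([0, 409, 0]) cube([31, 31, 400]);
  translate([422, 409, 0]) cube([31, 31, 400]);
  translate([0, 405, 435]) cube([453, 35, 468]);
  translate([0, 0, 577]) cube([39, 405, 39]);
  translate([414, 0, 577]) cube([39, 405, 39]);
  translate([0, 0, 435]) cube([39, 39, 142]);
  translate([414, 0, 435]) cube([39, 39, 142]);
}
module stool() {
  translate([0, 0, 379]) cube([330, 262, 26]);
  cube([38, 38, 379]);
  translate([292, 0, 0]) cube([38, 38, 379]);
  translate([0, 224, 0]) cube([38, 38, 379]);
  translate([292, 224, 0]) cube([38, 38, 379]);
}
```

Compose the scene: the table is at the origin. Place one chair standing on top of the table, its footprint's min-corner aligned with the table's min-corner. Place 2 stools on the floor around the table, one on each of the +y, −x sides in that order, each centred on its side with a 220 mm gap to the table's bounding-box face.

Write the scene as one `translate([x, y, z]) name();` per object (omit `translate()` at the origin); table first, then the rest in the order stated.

table();
translate([0, 0, 779]) chair();
translate([270, 946, 0]) stool();
translate([-550, 232, 0]) stool();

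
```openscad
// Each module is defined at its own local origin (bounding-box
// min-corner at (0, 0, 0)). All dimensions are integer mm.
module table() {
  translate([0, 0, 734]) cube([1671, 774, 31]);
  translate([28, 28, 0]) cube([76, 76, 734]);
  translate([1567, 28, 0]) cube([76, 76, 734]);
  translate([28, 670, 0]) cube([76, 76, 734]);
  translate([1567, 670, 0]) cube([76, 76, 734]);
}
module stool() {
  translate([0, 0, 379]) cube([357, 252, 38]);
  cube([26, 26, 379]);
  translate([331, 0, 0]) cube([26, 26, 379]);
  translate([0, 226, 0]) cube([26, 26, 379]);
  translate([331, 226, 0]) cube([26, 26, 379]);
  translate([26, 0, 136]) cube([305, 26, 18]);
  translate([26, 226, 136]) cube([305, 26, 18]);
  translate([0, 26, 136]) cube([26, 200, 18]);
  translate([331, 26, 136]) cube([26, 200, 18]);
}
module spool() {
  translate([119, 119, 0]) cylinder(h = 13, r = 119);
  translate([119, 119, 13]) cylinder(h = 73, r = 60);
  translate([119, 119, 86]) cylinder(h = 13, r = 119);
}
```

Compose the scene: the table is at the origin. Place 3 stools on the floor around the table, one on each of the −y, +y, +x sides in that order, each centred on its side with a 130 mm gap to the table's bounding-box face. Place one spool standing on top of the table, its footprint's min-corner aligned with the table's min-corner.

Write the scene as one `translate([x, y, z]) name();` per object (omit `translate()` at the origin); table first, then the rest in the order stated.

table();
translate([657, -382, 0]) stool();
translate([657, 904, 0]) stool();
translate([1801, 261, 0]) stool();
translate([0, 0, 765]) spool();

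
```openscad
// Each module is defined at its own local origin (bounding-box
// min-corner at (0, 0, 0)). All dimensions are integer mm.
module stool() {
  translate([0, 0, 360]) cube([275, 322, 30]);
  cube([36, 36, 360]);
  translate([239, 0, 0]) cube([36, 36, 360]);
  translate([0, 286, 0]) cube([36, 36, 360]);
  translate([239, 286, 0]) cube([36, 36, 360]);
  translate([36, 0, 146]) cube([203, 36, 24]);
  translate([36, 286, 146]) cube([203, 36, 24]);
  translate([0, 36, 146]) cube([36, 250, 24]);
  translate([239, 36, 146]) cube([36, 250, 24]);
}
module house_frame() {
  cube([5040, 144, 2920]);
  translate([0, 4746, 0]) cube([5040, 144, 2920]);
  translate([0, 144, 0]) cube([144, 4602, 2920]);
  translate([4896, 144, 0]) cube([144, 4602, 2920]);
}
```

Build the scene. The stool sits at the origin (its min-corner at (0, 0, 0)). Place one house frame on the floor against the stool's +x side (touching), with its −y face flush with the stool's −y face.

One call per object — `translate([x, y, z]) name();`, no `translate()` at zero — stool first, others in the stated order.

stool();
translate([275, 0, 0]) house_frame();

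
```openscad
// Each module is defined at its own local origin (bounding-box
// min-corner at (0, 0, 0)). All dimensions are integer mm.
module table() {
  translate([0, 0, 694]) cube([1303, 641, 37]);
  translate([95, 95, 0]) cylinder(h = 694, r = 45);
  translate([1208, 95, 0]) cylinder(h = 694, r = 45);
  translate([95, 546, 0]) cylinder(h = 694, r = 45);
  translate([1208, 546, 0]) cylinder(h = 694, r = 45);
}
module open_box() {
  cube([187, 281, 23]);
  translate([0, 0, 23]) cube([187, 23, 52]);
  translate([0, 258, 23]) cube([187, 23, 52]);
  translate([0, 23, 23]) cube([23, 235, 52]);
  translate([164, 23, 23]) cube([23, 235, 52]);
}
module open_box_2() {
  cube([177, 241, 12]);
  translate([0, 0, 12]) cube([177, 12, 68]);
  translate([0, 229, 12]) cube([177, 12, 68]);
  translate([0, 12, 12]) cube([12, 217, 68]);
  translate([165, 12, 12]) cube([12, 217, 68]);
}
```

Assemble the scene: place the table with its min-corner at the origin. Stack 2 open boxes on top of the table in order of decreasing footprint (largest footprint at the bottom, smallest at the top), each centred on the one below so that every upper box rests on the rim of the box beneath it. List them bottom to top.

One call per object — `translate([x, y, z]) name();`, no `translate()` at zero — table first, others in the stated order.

table();
translate([558, 180, 731]) open_box();
translate([563, 200, 806]) open_box_2();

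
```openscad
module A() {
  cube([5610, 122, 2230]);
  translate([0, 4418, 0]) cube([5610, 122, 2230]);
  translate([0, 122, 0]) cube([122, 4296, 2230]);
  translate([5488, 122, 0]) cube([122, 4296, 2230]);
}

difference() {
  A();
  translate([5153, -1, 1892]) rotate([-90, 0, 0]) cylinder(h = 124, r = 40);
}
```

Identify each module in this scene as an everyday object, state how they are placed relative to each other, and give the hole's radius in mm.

The subtracted cylinder has r = 40 mm.

A is a house frame. The house frame has a circular hole through its front wall. The hole's radius is 40 mm.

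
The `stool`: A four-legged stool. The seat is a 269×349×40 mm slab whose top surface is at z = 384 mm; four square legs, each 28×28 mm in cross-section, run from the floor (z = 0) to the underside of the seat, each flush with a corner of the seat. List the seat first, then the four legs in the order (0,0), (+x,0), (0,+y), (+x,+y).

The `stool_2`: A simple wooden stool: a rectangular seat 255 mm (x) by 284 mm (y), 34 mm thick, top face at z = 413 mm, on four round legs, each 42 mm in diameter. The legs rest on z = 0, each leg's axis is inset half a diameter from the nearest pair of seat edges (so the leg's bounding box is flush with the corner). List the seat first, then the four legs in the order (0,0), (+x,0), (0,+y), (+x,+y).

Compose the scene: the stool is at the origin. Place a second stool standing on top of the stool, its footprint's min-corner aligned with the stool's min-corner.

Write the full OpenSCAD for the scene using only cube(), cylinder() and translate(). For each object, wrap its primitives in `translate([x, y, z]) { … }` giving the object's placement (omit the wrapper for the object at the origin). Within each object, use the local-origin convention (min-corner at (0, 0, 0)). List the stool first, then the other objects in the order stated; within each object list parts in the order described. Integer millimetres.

translate([0, 0, 344]) cube([269, 349, 40]);
cube([28, 28, 344]);
translate([241, 0, 0]) cube([28, 28, 344]);
translate([0, 321, 0]) cube([28, 28, 344]);
translate([241, 321, 0]) cube([28, 28, 344]);
translate([0, 0, 384]) {
  translate([0, 0, 379]) cube([255, 284, 34]);
  translate([21, 21, 0]) cylinder(h = 379, r = 21);
  translate([234, 21, 0]) cylinder(h = 379, r = 21);
  translate([21, 263, 0]) cylinder(h = 379, r = 21);
  translate([234, 263, 0]) cylinder(h = 379, r = 21);
}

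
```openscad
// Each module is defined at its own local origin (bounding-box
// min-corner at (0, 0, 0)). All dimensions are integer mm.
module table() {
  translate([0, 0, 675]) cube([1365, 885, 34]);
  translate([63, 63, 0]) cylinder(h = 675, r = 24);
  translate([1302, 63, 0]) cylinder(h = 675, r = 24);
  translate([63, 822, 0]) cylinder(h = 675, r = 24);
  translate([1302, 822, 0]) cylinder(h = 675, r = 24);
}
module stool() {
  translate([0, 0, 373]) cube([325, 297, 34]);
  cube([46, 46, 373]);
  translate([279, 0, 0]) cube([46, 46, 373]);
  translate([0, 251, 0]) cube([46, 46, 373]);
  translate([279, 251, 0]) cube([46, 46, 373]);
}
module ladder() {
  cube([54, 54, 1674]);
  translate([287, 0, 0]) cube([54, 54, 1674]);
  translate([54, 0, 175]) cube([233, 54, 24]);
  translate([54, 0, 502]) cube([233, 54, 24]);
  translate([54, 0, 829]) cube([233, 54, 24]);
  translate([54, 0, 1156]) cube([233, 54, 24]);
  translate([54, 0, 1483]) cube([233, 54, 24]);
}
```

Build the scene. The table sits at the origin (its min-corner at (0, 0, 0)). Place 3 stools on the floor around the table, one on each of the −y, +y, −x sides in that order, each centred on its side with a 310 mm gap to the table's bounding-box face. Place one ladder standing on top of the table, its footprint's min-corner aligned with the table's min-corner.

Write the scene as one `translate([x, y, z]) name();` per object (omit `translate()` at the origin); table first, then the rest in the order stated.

table();
translate([520, -607, 0]) stool();
translate([520, 1195, 0]) stool();
translate([-635, 294, 0]) stool();
translate([0, 0, 709]) ladder();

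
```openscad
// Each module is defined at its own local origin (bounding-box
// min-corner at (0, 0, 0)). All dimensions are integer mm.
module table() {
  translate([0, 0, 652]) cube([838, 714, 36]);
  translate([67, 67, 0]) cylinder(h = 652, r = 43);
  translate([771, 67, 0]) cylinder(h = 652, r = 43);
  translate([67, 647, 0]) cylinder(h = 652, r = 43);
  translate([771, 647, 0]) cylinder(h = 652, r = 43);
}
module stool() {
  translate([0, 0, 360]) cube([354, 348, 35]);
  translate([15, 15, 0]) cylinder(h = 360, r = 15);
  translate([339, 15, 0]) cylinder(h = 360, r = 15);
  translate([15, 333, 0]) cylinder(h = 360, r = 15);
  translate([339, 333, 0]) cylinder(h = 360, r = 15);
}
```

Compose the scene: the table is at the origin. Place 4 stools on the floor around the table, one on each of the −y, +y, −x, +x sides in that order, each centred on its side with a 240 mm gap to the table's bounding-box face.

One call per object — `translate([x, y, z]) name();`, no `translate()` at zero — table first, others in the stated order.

table();
translate([242, -588, 0]) stool();
translate([242, 954, 0]) stool();
translate([-594, 183, 0]) stool();
translate([1078, 183, 0]) stool();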